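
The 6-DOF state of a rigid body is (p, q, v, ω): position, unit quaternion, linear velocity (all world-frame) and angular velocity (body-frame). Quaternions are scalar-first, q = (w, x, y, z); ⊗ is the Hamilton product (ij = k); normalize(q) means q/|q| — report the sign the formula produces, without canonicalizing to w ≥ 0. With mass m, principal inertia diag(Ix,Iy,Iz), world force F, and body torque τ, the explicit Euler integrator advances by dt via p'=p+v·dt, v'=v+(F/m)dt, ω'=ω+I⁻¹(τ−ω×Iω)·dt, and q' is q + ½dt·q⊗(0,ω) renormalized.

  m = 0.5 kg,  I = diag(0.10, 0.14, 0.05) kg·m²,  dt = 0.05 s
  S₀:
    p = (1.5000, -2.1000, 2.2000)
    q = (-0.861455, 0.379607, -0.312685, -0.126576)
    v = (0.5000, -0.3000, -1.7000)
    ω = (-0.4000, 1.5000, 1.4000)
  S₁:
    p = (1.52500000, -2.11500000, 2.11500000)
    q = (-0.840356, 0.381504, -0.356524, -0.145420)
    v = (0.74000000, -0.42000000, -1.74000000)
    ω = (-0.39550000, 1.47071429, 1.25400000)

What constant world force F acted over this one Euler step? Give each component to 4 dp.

Δv = v₁−v₀ = (0.24000000, -0.12000000, -0.04000000)
F = m·Δv/dt = (2.4000, -1.2000, -0.4000)

F = (2.4000, -1.2000, -0.4000)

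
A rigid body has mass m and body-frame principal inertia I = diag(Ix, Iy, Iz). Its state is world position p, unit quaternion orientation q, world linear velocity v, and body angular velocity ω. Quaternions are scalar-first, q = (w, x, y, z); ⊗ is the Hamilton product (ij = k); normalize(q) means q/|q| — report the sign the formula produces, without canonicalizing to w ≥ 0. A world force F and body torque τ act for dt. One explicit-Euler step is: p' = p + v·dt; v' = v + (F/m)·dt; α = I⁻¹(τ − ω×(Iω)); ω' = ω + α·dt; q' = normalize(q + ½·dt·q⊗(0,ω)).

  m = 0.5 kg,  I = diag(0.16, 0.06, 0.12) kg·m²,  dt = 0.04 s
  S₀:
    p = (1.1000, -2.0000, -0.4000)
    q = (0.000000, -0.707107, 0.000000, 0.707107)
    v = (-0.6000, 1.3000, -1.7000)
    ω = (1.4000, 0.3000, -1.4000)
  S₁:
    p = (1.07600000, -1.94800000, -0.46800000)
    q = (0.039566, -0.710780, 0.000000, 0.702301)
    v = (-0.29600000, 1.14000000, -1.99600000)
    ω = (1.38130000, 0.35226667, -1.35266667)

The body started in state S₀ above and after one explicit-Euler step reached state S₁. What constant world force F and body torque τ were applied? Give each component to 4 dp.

F = (3.8000, -2.0000, -3.7000)
τ = (-0.1000, 0.0000, 0.1000)

Δω = ω₁−ω₀ = (-0.01870000, 0.05226667, 0.04733333)
I·α + gyro = (-0.1000, 0.0000, 0.1000)
velocity change Δv = (0.30400000, -0.16000000, -0.29600000)
applied force F = (3.8000, -2.0000, -3.7000)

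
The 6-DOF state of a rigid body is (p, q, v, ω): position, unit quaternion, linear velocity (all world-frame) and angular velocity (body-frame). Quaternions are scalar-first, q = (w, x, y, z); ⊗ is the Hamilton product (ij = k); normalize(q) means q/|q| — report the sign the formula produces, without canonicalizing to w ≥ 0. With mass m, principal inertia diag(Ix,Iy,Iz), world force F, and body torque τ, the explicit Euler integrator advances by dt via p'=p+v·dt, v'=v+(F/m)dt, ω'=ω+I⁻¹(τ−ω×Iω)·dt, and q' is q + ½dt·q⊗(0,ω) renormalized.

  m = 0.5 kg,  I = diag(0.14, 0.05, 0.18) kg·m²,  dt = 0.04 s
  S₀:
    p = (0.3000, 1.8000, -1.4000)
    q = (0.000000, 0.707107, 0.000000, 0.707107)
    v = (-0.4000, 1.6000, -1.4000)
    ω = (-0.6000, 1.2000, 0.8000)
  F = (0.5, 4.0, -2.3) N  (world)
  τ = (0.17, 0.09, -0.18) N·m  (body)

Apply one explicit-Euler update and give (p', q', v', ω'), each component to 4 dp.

α = I⁻¹(τ − ω×Iω) = (0.3229, 1.4160, -1.3600)
new body rate ω' = (-0.5871, 1.2566, 0.7456)
Hamilton product q⊗(0,ω) = (-0.1414214, -0.8485284, -0.9899498, 0.8485284)
q' = normalize(q + ½dt·q⊗(0,ω)) = (-0.0028, 0.6898, -0.0198, 0.7237)
p + v·dt = (0.2840, 1.8640, -1.4560)
v' = v + a·dt = (-0.3600, 1.9200, -1.5840)

p' = (0.2840, 1.8640, -1.4560)
q' = (-0.0028, 0.6898, -0.0198, 0.7237)
v' = (-0.3600, 1.9200, -1.5840)
ω' = (-0.5871, 1.2566, 0.7456)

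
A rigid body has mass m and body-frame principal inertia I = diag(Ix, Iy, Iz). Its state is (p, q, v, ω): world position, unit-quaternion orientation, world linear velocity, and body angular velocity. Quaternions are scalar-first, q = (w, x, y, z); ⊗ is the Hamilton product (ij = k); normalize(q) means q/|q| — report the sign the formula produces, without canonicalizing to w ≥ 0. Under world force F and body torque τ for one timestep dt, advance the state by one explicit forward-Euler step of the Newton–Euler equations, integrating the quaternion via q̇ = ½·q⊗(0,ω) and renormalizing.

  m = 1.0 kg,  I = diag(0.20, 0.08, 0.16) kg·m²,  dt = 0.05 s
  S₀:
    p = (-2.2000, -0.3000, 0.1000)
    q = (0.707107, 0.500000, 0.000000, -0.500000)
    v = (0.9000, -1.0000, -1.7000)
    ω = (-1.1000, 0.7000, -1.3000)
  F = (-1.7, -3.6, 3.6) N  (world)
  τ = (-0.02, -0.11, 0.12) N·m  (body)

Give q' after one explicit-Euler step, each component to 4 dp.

q' = (0.7039, 0.4888, 0.0423, -0.5137)

q⊗(0,ω) = (-0.1000000, -0.4278177, 1.6949749, -0.5692391)
q' = normalize(q + ½dt·q⊗(0,ω)) = (0.7039, 0.4888, 0.0423, -0.5137)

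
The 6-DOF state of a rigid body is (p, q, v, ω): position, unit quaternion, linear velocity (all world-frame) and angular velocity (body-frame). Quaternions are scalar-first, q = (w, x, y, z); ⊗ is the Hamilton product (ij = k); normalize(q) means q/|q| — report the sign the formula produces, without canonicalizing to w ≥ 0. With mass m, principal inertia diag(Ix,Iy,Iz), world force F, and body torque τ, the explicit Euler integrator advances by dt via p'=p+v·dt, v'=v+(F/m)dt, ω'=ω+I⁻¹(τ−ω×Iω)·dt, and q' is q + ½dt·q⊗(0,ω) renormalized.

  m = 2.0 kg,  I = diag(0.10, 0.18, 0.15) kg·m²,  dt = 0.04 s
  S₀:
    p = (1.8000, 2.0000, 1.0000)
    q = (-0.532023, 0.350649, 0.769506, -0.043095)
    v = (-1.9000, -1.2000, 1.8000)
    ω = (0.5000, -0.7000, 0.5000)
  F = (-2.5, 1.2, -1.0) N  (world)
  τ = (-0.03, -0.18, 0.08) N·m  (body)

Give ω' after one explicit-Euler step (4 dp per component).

(τ − ω×Iω)/I = (-0.4050, -0.9306, 0.7200)
ω + α·dt = (0.4838, -0.7372, 0.5288)

ω' = (0.4838, -0.7372, 0.5288)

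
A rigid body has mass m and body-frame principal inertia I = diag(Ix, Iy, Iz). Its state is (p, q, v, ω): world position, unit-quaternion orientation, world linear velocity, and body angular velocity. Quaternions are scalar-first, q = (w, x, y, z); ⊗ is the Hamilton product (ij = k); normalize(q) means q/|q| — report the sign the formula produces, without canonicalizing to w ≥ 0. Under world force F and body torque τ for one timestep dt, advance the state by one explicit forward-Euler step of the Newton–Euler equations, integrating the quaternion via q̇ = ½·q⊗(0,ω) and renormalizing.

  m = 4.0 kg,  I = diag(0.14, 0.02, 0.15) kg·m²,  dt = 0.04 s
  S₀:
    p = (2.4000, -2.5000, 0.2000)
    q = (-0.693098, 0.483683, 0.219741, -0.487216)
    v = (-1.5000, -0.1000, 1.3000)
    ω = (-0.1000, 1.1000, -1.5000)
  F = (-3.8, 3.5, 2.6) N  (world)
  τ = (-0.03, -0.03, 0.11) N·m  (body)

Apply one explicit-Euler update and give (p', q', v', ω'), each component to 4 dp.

p' = (2.3400, -2.5040, 0.2520)
q' = (-0.7111, 0.4889, 0.2198, -0.4550)
v' = (-1.5380, -0.0650, 1.3260)
ω' = (-0.0473, 1.0430, -1.4742)

(τ − ω×Iω)/I = (1.3179, -1.4250, 0.6453)
ω + α·dt = (-0.0473, 1.0430, -1.4742)
2q̇ = q⊗(0,ω) = (-0.9241708, 0.2756359, 0.0118383, 1.5936724)
q' = normalize(q + ½dt·q⊗(0,ω)) = (-0.7111, 0.4889, 0.2198, -0.4550)
a = F/m = (-0.9500, 0.8750, 0.6500)
new position p' = (2.3400, -2.5040, 0.2520)
v' = v + a·dt = (-1.5380, -0.0650, 1.3260)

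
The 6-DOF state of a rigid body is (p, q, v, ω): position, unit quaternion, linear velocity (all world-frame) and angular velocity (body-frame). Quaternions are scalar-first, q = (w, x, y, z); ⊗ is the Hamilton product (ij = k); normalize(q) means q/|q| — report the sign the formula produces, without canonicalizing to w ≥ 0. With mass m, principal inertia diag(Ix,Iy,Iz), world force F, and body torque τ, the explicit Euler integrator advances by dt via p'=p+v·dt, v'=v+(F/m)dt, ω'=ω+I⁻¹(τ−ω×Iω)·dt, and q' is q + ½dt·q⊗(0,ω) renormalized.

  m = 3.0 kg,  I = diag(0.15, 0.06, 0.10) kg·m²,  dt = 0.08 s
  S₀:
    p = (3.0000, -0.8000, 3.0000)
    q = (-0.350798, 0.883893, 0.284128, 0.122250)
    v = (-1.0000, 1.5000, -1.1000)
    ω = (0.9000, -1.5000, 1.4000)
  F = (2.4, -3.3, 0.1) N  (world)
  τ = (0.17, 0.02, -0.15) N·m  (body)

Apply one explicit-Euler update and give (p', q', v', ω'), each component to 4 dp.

p' = (2.9200, -0.6800, 2.9120)
q' = (-0.3709, 0.8909, 0.2590, 0.0392)
v' = (-0.9360, 1.4120, -1.0973)
ω' = (1.0355, -1.5573, 1.1828)

a = F/m = (0.8000, -1.1000, 0.0333)
p' = p + v·dt = (2.9200, -0.6800, 2.9120)
new velocity v' = (-0.9360, 1.4120, -1.0973)
α = I⁻¹(τ − ω×Iω) = (1.6933, -0.7167, -2.7150)
ω' = ω + α·dt = (1.0355, -1.5573, 1.1828)
2q̇ = q⊗(0,ω) = (-0.5404617, 0.2654360, -0.6012282, -2.0726719)
q' = normalize(q + ½dt·q⊗(0,ω)) = (-0.3709, 0.8909, 0.2590, 0.0392)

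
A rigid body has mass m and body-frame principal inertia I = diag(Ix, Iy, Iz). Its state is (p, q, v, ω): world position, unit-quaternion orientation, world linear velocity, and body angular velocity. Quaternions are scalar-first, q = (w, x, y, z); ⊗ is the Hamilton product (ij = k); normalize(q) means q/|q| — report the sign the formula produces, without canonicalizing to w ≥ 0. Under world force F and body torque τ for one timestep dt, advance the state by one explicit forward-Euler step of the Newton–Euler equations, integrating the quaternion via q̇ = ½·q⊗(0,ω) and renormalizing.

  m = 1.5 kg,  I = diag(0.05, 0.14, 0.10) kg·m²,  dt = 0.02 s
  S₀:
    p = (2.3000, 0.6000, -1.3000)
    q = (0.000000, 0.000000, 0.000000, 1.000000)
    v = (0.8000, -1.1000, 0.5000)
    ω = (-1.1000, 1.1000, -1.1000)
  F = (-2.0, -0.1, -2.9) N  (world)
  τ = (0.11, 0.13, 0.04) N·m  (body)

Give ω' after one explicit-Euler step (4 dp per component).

ω' = (-1.0754, 1.1272, -1.0702)

ω×(Iω) gyroscopic = (0.0484, -0.0605, -0.1089)
angular accel α = (1.2320, 1.3607, 1.4890)
new body rate ω' = (-1.0754, 1.1272, -1.0702)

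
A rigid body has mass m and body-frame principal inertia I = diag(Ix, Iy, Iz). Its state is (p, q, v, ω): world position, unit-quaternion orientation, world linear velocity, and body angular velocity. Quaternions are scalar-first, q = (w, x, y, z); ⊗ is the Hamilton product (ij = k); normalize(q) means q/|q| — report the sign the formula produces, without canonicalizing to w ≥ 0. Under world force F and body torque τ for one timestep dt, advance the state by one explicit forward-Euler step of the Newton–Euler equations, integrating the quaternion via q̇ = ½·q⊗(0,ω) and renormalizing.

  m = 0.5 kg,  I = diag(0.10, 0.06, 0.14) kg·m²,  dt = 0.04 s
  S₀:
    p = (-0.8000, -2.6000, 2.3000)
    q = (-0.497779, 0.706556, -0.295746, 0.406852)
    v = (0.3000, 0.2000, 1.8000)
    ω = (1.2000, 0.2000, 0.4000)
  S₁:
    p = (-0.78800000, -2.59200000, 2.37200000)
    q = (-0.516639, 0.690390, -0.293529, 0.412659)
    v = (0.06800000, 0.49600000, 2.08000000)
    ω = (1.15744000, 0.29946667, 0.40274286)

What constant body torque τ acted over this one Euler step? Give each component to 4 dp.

rate change Δω = (-0.04256000, 0.09946667, 0.00274286)
I·α + gyro = (-0.1000, 0.1300, 0.0000)

τ = (-0.1000, 0.1300, 0.0000)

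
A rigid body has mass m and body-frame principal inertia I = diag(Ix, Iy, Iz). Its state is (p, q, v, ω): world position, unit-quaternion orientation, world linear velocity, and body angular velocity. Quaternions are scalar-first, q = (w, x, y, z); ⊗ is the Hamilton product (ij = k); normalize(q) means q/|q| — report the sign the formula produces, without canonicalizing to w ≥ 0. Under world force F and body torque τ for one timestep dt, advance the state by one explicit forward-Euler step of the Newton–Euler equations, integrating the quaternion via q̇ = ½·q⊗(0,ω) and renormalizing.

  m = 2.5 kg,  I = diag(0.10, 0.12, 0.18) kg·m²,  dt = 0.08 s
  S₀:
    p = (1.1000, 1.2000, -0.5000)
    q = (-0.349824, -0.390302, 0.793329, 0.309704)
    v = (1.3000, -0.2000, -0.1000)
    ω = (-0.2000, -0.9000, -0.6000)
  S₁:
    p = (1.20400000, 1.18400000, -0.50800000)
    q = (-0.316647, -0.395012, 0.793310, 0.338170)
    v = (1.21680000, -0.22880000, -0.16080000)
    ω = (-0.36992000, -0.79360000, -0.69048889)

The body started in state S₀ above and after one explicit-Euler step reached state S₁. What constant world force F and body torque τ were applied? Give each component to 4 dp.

F = (-2.6000, -0.9000, -1.9000)
τ = (-0.1800, 0.1500, -0.2000)

ω₁ − ω₀ = (-0.16992000, 0.10640000, -0.09048889)
applied torque τ = (-0.1800, 0.1500, -0.2000)
velocity change Δv = (-0.08320000, -0.02880000, -0.06080000)
m·(v₁−v₀)/dt = (-2.6000, -0.9000, -1.9000)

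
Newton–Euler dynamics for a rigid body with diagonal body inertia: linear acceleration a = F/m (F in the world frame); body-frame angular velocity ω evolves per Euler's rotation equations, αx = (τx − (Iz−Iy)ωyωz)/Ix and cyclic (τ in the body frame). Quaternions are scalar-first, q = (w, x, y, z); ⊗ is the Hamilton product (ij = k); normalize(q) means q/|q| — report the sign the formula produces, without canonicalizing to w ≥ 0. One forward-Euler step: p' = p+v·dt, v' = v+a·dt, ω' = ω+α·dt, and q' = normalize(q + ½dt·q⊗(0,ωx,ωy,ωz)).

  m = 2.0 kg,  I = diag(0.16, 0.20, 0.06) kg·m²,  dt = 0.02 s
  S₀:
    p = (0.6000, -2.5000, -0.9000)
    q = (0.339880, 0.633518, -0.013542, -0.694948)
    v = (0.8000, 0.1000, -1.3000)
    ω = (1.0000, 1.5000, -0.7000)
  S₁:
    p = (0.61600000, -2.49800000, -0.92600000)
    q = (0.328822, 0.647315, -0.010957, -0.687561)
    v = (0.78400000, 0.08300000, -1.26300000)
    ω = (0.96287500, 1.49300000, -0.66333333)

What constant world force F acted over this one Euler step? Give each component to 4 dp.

F = (-1.6000, -1.7000, 3.7000)

v₁ − v₀ = (-0.01600000, -0.01700000, 0.03700000)
m·(v₁−v₀)/dt = (-1.6000, -1.7000, 3.7000)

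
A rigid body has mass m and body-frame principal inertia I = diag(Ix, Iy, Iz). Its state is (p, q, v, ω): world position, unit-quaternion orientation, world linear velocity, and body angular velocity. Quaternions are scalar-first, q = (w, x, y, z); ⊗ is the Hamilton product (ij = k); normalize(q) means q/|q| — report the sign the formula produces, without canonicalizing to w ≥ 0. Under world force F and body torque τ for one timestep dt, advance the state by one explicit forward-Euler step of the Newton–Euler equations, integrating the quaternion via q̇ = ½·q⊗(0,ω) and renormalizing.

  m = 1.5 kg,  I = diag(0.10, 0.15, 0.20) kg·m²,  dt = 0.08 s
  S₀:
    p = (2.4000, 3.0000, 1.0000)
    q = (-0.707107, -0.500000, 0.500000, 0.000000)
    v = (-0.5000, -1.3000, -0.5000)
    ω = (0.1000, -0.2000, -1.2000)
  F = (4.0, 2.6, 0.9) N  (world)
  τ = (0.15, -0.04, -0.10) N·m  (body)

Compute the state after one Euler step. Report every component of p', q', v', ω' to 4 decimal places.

p' = (2.3600, 2.8960, 0.9600)
q' = (-0.7003, -0.5262, 0.4811, 0.0359)
v' = (-0.2867, -1.1613, -0.4520)
ω' = (0.2104, -0.2277, -1.2396)

gyro term ω×Iω = (0.0120, 0.0120, -0.0010)
angular accel α = (1.3800, -0.3467, -0.4950)
ω + α·dt = (0.2104, -0.2277, -1.2396)
2q̇ = q⊗(0,ω) = (0.1500000, -0.6707107, -0.4585786, 0.8985284)
q' = normalize(q + ½dt·q⊗(0,ω)) = (-0.7003, -0.5262, 0.4811, 0.0359)
linear accel F/m = (2.6667, 1.7333, 0.6000)
p + v·dt = (2.3600, 2.8960, 0.9600)
v' = v + a·dt = (-0.2867, -1.1613, -0.4520)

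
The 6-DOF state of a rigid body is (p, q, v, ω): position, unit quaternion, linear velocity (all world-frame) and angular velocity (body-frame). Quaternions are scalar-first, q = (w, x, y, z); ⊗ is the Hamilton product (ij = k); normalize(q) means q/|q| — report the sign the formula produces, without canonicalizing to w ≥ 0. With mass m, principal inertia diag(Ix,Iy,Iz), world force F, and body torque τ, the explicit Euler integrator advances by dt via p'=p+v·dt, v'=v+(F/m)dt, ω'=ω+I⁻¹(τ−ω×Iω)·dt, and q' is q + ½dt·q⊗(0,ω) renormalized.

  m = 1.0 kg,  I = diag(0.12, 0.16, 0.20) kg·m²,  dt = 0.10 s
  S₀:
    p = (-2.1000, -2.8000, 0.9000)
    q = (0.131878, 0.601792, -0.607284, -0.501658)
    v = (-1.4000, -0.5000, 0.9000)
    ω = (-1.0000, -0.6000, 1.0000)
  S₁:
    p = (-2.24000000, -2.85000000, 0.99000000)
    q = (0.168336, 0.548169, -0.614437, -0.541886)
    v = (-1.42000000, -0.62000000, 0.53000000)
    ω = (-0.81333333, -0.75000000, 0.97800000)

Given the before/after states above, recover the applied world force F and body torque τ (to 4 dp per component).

v₁ − v₀ = (-0.02000000, -0.12000000, -0.37000000)
applied force F = (-0.2000, -1.2000, -3.7000)
ω₁ − ω₀ = (0.18666667, -0.15000000, -0.02200000)
ω₀×(Iω₀) = (-0.0240, 0.0800, 0.0240)
applied torque τ = (0.2000, -0.1600, -0.0200)

F = (-0.2000, -1.2000, -3.7000)
τ = (0.2000, -0.1600, -0.0200)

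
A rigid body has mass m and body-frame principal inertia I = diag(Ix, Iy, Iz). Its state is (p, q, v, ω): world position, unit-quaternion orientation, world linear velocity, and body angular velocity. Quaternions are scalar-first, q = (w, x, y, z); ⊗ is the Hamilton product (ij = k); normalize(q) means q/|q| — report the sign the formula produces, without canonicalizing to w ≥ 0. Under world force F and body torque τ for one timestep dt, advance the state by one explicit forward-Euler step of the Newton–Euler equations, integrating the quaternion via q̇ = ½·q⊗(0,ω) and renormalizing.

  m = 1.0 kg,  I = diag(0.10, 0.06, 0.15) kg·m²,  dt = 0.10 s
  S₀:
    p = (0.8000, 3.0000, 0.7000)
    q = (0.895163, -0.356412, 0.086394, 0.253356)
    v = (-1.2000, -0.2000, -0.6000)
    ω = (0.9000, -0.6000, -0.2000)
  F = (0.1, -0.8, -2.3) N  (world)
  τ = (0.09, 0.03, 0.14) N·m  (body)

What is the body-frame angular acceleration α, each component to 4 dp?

α = (0.7920, 0.3500, 0.7893)

gyro term ω×Iω = (0.0108, 0.0090, 0.0216)
α = I⁻¹(τ − ω×Iω) = (0.7920, 0.3500, 0.7893)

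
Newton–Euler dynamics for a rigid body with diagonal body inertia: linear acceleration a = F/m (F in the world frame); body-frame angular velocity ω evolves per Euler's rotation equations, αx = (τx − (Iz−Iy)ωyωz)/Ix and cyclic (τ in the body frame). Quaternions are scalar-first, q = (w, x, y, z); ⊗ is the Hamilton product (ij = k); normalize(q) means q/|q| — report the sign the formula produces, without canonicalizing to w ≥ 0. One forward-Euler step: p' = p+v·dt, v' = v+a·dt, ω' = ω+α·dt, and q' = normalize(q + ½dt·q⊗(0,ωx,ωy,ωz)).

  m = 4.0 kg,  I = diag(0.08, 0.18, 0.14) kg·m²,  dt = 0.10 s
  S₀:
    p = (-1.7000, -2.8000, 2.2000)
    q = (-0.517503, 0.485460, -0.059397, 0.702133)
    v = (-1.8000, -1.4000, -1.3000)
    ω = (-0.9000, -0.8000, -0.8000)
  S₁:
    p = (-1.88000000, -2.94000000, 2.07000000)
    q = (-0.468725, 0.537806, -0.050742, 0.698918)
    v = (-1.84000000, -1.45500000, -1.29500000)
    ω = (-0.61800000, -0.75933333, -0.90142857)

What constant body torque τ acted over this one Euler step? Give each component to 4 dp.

τ = (0.2000, 0.0300, -0.0700)

rate change Δω = (0.28200000, 0.04066667, -0.10142857)
gyro term ω₀×Iω₀ = (-0.0256, -0.0432, 0.0720)
I·α + gyro = (0.2000, 0.0300, -0.0700)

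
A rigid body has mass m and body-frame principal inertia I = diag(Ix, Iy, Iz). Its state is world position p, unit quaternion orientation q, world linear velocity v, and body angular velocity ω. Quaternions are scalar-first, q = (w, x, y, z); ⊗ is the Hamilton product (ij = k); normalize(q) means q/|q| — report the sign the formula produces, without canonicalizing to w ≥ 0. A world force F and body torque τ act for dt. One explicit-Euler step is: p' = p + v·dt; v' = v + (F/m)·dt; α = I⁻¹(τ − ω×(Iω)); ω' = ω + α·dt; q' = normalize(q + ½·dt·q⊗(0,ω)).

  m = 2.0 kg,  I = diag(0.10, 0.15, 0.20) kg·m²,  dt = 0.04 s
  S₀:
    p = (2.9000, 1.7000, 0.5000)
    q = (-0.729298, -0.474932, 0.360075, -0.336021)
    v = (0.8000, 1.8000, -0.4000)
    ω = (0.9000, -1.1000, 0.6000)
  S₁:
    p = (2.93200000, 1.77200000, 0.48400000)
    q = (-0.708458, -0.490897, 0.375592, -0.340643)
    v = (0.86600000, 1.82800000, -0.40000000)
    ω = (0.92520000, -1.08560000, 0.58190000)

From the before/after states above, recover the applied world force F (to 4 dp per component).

velocity change Δv = (0.06600000, 0.02800000, 0.00000000)
applied force F = (3.3000, 1.4000, 0.0000)

F = (3.3000, 1.4000, 0.0000)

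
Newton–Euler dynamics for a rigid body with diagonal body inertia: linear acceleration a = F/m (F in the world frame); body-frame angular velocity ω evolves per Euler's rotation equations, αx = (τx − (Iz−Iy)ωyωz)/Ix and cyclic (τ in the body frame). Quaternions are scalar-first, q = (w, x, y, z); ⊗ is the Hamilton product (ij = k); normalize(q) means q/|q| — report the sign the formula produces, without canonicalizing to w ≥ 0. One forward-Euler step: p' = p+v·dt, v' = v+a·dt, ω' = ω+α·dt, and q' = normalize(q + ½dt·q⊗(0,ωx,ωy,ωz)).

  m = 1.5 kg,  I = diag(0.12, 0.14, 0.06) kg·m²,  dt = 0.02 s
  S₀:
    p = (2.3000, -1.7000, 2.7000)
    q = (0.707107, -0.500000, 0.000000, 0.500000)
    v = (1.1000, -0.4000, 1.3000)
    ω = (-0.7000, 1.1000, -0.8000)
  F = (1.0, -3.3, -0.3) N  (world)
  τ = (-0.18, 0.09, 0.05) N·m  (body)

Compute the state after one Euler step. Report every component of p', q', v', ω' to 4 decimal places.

a = (0.6667, -2.2000, -0.2000)
p' = p + v·dt = (2.3220, -1.7080, 2.7260)
new velocity v' = (1.1133, -0.4440, 1.2960)
α = I⁻¹(τ − ω×Iω) = (-2.0867, 0.4029, 1.0900)
ω' = ω + α·dt = (-0.7417, 1.1081, -0.7782)
2q̇ = q⊗(0,ω) = (0.0500000, -1.0449749, 0.0278177, -1.1156856)
q' = normalize(q + ½dt·q⊗(0,ω)) = (0.7075, -0.5104, 0.0003, 0.4888)

p' = (2.3220, -1.7080, 2.7260)
q' = (0.7075, -0.5104, 0.0003, 0.4888)
v' = (1.1133, -0.4440, 1.2960)
ω' = (-0.7417, 1.1081, -0.7782)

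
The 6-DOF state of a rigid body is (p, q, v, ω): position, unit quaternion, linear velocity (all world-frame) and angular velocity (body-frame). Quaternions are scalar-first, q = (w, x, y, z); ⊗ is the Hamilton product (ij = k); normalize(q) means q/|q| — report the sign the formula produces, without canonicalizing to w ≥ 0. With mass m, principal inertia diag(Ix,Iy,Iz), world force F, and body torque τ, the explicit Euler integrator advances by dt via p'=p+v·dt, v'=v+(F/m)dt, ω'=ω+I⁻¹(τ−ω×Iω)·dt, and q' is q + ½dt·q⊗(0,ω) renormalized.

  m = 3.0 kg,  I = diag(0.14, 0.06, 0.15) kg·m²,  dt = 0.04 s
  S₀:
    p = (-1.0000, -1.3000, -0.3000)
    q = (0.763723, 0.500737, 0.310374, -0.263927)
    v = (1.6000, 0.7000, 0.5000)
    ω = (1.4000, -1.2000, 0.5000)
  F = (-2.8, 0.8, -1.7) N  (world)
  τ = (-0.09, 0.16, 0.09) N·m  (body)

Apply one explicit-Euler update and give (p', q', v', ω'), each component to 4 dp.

p' = (-0.9360, -1.2720, -0.2800)
q' = (0.7592, 0.5185, 0.2794, -0.2768)
v' = (1.5627, 0.7107, 0.4773)
ω' = (1.3897, -1.0887, 0.4882)

ω×(Iω) gyroscopic = (-0.0540, -0.0070, 0.1344)
α = I⁻¹(τ − ω×Iω) = (-0.2571, 2.7833, -0.2960)
ω + α·dt = (1.3897, -1.0887, 0.4882)
q⊗(0,ω) = (-0.1966195, 0.9076868, -1.5363339, -0.6535465)
q + ½dt·q⊗(0,ω), renormalized = (0.7592, 0.5185, 0.2794, -0.2768)
new position p' = (-0.9360, -1.2720, -0.2800)
new velocity v' = (1.5627, 0.7107, 0.4773)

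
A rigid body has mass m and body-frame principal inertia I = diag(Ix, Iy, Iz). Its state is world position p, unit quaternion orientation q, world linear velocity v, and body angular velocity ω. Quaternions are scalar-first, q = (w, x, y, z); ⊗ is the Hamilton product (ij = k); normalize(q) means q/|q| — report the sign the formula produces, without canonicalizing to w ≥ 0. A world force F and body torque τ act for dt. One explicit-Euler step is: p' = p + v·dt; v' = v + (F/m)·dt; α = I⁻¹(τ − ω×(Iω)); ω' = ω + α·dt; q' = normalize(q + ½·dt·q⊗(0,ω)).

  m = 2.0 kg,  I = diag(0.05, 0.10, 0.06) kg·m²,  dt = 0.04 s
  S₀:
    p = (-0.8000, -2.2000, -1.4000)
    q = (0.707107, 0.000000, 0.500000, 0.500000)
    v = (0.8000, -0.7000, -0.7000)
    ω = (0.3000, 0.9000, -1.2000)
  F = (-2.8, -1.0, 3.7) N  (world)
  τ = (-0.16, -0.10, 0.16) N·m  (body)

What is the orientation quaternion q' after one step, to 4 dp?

Hamilton product q⊗(0,ω) = (0.1500000, -0.8378679, 0.7863963, -0.9985284)
updated quaternion q' = (0.7098, -0.0167, 0.5155, 0.4798)

q' = (0.7098, -0.0167, 0.5155, 0.4798)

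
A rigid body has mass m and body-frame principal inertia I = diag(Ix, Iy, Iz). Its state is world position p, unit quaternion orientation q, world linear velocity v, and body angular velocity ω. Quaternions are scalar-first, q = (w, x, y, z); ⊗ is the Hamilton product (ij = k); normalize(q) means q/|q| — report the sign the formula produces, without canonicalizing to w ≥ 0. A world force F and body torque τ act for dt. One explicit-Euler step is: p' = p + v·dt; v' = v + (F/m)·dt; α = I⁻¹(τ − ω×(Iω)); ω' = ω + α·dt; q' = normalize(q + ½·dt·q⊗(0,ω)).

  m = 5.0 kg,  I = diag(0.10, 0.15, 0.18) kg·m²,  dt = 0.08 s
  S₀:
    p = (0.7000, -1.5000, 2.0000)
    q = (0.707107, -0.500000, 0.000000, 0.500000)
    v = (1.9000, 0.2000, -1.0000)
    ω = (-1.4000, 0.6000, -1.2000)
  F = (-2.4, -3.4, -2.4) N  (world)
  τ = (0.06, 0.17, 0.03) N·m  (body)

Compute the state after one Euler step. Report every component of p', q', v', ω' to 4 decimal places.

p' = (0.8520, -1.4840, 1.9200)
q' = (0.7010, -0.5499, -0.0349, 0.4527)
v' = (1.8616, 0.1456, -1.0384)
ω' = (-1.3347, 0.7623, -1.1680)

new position p' = (0.8520, -1.4840, 1.9200)
new velocity v' = (1.8616, 0.1456, -1.0384)
precession coupling ω×(Iω) = (-0.0216, -0.1344, -0.0420)
angular accel α = (0.8160, 2.0293, 0.4000)
ω' = ω + α·dt = (-1.3347, 0.7623, -1.1680)
Hamilton product q⊗(0,ω) = (-0.1000000, -1.2899498, -0.8757358, -1.1485284)
q' = normalize(q + ½dt·q⊗(0,ω)) = (0.7010, -0.5499, -0.0349, 0.4527)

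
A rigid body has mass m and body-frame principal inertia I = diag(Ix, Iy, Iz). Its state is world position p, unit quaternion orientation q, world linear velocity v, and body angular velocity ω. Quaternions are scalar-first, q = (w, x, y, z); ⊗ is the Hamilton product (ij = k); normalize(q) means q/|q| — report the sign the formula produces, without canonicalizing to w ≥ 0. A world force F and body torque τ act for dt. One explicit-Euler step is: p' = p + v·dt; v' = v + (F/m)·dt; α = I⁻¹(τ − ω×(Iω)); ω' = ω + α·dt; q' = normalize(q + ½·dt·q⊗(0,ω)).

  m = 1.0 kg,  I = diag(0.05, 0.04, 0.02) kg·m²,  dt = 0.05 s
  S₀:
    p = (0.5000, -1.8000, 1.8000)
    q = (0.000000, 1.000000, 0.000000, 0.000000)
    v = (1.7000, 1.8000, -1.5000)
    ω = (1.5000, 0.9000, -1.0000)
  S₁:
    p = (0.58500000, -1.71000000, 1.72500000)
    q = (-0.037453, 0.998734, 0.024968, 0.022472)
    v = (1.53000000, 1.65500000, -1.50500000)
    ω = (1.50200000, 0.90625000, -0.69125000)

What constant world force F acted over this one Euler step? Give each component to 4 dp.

F = (-3.4000, -2.9000, -0.1000)

Δv = v₁−v₀ = (-0.17000000, -0.14500000, -0.00500000)
F = m·Δv/dt = (-3.4000, -2.9000, -0.1000)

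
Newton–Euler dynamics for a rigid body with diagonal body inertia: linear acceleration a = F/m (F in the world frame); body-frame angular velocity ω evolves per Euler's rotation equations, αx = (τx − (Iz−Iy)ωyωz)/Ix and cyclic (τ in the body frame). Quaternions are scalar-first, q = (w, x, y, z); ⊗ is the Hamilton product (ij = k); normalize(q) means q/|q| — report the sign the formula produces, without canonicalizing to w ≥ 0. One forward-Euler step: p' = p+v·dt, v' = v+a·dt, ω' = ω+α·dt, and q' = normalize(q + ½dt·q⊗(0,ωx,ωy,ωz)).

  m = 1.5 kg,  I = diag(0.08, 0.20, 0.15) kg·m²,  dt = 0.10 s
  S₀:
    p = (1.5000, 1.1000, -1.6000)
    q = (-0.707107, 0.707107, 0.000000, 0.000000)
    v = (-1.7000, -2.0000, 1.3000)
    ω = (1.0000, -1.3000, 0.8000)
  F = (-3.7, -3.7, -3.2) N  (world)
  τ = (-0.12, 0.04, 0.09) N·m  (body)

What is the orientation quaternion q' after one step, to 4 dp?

q' = (-0.7394, 0.6690, 0.0176, -0.0739)

Hamilton product q⊗(0,ω) = (-0.7071070, -0.7071070, 0.3535535, -1.4849247)
q' = normalize(q + ½dt·q⊗(0,ω)) = (-0.7394, 0.6690, 0.0176, -0.0739)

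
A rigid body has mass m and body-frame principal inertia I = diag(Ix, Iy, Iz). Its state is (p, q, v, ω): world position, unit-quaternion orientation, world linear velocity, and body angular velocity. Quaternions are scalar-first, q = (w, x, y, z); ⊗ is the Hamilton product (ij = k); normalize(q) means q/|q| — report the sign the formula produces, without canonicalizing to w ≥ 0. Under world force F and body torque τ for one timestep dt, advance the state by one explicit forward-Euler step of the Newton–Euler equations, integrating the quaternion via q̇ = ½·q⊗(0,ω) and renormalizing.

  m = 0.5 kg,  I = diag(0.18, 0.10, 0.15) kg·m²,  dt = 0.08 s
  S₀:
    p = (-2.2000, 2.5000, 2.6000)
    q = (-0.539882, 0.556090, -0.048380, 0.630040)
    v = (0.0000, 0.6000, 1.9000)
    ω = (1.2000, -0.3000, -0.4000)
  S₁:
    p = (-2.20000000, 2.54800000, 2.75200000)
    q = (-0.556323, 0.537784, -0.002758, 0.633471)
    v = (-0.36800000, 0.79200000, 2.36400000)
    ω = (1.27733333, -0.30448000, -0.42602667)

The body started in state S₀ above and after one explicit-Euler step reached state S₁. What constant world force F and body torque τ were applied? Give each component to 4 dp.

F = (-2.3000, 1.2000, 2.9000)
τ = (0.1800, -0.0200, -0.0200)

Δω = ω₁−ω₀ = (0.07733333, -0.00448000, -0.02602667)
gyro term ω₀×Iω₀ = (0.0060, -0.0144, 0.0288)
τ = I·(Δω/dt) + ω₀×(Iω₀) = (0.1800, -0.0200, -0.0200)
Δv = v₁−v₀ = (-0.36800000, 0.19200000, 0.46400000)
applied force F = (-2.3000, 1.2000, 2.9000)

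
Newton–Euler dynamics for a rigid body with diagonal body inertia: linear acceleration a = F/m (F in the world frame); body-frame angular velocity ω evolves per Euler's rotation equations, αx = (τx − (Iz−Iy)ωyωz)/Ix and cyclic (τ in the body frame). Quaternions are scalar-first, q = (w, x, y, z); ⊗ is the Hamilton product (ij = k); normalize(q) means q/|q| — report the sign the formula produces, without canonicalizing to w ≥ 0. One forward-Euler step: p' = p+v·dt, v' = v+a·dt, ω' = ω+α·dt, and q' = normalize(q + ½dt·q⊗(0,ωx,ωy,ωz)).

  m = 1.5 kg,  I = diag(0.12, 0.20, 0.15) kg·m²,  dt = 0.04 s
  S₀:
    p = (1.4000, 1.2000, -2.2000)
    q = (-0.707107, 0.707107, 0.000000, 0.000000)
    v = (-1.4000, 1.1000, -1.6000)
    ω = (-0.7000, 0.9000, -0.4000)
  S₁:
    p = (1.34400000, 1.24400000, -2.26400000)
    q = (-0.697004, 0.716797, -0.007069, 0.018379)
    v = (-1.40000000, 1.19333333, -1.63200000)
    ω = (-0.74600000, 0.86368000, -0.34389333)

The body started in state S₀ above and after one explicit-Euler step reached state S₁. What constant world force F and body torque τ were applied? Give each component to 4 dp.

Δv = v₁−v₀ = (0.00000000, 0.09333333, -0.03200000)
applied force F = (0.0000, 3.5000, -1.2000)
Δω = ω₁−ω₀ = (-0.04600000, -0.03632000, 0.05610667)
I·α + gyro = (-0.1200, -0.1900, 0.1600)

F = (0.0000, 3.5000, -1.2000)
τ = (-0.1200, -0.1900, 0.1600)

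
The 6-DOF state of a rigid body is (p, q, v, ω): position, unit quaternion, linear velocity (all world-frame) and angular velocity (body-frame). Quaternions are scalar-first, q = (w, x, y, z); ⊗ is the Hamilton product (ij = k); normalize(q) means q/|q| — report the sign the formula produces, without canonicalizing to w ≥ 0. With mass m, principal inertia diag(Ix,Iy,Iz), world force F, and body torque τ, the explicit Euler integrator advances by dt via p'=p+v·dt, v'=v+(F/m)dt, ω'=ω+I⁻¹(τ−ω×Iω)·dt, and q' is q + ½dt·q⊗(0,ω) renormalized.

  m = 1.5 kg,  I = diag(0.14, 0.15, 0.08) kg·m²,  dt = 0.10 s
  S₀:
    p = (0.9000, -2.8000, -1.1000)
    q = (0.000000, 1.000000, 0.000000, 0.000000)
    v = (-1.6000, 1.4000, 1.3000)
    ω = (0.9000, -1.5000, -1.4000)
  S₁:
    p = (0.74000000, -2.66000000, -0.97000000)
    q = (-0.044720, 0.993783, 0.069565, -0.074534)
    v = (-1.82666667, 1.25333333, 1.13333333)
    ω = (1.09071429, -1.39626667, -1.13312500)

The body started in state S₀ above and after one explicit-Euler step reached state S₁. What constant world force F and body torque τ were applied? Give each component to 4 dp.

Δv = v₁−v₀ = (-0.22666667, -0.14666667, -0.16666667)
F = m·Δv/dt = (-3.4000, -2.2000, -2.5000)
Δω = ω₁−ω₀ = (0.19071429, 0.10373333, 0.26687500)
I·α + gyro = (0.1200, 0.0800, 0.2000)

F = (-3.4000, -2.2000, -2.5000)
τ = (0.1200, 0.0800, 0.2000)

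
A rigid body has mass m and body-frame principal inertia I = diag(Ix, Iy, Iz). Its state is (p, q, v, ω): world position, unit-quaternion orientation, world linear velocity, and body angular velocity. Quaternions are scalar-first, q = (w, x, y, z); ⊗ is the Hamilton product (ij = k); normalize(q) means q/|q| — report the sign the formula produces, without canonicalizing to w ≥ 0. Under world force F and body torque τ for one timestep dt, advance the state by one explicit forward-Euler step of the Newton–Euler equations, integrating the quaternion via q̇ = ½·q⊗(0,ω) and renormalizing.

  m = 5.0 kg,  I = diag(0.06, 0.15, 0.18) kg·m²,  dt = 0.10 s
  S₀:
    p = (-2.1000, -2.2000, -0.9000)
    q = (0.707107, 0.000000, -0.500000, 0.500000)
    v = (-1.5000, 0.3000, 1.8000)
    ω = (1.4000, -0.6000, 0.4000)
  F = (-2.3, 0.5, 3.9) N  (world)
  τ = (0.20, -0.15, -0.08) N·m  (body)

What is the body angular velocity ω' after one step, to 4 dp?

ω' = (1.7453, -0.6552, 0.3976)

ω×(Iω) gyroscopic = (-0.0072, -0.0672, -0.0756)
(τ − ω×Iω)/I = (3.4533, -0.5520, -0.0244)
ω + α·dt = (1.7453, -0.6552, 0.3976)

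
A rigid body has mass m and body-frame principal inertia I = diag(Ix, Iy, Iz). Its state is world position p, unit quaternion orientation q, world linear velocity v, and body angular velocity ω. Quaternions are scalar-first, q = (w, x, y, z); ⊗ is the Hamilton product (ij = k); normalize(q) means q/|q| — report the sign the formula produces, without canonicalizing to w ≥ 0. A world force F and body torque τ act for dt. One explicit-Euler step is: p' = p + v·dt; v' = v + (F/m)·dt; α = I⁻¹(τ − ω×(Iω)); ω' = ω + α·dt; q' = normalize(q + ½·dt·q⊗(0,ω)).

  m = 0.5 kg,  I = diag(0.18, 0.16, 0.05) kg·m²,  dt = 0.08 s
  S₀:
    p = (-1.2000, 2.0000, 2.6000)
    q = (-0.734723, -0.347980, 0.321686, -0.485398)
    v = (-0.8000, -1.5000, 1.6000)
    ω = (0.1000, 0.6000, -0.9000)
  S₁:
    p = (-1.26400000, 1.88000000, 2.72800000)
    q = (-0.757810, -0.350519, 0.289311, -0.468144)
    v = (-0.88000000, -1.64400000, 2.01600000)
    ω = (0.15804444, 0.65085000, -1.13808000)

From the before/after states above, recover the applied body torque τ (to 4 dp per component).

τ = (0.1900, 0.0900, -0.1500)

rate change Δω = (0.05804444, 0.05085000, -0.23808000)
gyro term ω₀×Iω₀ = (0.0594, -0.0117, -0.0012)
τ = I·(Δω/dt) + ω₀×(Iω₀) = (0.1900, 0.0900, -0.1500)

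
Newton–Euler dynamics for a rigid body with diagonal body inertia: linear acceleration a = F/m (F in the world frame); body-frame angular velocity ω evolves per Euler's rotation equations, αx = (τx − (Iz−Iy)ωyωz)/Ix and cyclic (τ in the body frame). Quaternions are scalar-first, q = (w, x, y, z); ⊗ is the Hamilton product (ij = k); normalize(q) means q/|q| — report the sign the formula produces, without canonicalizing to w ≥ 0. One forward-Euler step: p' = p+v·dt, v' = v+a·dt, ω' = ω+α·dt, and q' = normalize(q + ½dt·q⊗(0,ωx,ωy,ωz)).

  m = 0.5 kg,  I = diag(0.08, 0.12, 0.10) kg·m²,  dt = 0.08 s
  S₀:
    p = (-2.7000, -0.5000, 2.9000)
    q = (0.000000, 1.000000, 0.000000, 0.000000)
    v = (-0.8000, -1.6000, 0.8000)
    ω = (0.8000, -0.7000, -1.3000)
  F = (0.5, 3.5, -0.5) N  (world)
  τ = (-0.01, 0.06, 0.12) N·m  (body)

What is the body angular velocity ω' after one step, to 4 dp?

α = I⁻¹(τ − ω×Iω) = (0.1025, 0.3267, 1.4240)
ω' = ω + α·dt = (0.8082, -0.6739, -1.1861)

ω' = (0.8082, -0.6739, -1.1861)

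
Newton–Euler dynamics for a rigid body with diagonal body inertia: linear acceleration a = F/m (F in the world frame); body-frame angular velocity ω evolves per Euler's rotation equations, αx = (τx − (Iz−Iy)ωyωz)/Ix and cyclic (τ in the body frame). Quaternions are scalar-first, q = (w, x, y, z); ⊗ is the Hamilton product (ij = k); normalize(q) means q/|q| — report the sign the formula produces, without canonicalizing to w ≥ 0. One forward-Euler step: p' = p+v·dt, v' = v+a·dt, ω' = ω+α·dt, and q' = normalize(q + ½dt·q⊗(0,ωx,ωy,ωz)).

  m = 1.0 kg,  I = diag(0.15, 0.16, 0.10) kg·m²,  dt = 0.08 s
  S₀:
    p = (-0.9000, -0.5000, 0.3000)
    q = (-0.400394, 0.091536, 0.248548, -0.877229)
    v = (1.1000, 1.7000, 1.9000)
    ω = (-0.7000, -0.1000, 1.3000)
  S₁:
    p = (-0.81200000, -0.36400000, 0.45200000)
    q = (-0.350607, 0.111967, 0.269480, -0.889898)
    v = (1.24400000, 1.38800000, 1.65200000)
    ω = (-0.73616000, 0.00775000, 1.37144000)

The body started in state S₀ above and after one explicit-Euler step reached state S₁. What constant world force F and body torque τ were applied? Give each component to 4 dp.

F = (1.8000, -3.9000, -3.1000)
τ = (-0.0600, 0.1700, 0.0900)

velocity change Δv = (0.14400000, -0.31200000, -0.24800000)
F = m·Δv/dt = (1.8000, -3.9000, -3.1000)
ω₁ − ω₀ = (-0.03616000, 0.10775000, 0.07144000)
gyro term ω₀×Iω₀ = (0.0078, -0.0455, 0.0007)
I·α + gyro = (-0.0600, 0.1700, 0.0900)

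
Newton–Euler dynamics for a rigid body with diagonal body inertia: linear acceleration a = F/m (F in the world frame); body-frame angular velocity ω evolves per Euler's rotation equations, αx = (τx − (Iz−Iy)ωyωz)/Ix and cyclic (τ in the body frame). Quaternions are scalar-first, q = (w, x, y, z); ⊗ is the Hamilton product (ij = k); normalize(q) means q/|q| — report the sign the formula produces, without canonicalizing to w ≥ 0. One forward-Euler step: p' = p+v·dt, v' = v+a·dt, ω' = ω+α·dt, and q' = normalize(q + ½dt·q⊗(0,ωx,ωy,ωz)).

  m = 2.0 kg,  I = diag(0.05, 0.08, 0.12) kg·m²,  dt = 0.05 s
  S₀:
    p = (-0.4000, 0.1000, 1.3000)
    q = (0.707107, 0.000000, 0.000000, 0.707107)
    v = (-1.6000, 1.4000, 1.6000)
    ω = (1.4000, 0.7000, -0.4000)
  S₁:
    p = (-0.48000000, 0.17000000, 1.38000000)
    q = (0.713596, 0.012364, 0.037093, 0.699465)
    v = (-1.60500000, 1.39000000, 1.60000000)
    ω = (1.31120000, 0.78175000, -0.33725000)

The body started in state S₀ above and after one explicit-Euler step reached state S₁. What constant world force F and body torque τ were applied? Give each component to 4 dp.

F = (-0.2000, -0.4000, 0.0000)
τ = (-0.1000, 0.1700, 0.1800)

v₁ − v₀ = (-0.00500000, -0.01000000, 0.00000000)
applied force F = (-0.2000, -0.4000, 0.0000)
ω₁ − ω₀ = (-0.08880000, 0.08175000, 0.06275000)
gyro term ω₀×Iω₀ = (-0.0112, 0.0392, 0.0294)
I·α + gyro = (-0.1000, 0.1700, 0.1800)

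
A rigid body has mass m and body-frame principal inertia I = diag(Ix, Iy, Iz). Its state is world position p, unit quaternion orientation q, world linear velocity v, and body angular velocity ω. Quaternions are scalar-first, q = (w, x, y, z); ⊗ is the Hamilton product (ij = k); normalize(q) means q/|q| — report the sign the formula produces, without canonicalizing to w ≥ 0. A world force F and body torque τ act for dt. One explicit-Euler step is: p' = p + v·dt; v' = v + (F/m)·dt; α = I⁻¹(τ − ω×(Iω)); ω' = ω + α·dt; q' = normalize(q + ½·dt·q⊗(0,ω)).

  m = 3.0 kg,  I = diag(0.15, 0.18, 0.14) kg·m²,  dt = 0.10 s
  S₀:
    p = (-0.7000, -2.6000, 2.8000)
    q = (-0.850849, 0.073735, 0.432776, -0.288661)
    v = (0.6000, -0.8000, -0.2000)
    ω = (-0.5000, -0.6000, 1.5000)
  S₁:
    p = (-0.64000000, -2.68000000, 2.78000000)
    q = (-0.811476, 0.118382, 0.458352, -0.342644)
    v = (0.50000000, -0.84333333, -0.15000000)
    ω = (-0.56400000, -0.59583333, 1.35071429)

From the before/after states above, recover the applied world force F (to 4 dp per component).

velocity change Δv = (-0.10000000, -0.04333333, 0.05000000)
applied force F = (-3.0000, -1.3000, 1.5000)

F = (-3.0000, -1.3000, 1.5000)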